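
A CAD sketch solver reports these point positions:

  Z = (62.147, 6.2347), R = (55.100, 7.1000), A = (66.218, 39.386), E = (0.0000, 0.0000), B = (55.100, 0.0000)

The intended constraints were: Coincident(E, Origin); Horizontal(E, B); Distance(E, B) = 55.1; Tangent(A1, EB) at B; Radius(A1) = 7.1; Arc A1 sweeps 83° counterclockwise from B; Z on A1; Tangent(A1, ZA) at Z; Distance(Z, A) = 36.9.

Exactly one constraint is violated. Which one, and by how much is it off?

Distance(Z, A) = 36.9 — off by 3.50.

E = (0.00, 0.00) ✓; E.y = 0.00, B.y = 0.00 ✓; |EB| = 55.10 ✓; ∠(RB, BE) = 90.00° ✓; |RB| = 7.100 ✓; bearing(R→Z) − bearing(R→B) = 83.00° ✓; |RZ| = 7.100 ✓; ∠(RZ, ZA) = 90.00° ✓; |ZA| = 33.40 ✗.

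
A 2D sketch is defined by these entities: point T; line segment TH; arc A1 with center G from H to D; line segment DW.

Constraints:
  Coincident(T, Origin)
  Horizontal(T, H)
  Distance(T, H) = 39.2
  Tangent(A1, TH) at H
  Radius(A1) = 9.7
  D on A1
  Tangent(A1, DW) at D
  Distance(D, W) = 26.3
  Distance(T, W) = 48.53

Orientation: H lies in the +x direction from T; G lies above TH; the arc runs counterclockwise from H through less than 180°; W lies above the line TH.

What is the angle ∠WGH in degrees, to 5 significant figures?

164.55°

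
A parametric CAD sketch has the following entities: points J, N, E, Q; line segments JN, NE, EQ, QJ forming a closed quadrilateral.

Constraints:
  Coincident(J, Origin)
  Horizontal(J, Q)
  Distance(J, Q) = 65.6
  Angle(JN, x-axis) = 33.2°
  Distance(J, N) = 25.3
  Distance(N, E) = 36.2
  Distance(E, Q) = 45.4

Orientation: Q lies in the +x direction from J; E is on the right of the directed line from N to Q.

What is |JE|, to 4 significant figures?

34.01

Checks: |NE| = 36.20 ✓; |EQ| = 45.40 ✓.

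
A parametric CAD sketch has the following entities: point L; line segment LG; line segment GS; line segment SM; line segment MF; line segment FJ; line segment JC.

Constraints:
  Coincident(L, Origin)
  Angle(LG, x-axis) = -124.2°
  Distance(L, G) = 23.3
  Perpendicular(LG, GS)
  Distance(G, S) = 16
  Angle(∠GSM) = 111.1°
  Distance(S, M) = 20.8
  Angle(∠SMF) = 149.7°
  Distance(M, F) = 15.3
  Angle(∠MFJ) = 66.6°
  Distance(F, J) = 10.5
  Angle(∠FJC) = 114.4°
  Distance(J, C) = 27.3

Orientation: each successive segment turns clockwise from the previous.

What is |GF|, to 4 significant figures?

40.42

L is at the origin; LG runs at -124.2° with length 23.3, so G = (-13.10, -19.27). LG is perpendicular to GS, so GS runs at 145.8°; with |GS| = 16.0, S = (-26.33, -10.28). ∠GSM = 111.1° gives SM at 76.90° from the x-axis; with |SM| = 20.8, M = (-21.62, 9.981). ∠SMF = 149.7° gives MF at 46.60° from the x-axis; with |MF| = 15.3, F = (-11.10, 21.10). Then |GF| = |F − G| = 40.42.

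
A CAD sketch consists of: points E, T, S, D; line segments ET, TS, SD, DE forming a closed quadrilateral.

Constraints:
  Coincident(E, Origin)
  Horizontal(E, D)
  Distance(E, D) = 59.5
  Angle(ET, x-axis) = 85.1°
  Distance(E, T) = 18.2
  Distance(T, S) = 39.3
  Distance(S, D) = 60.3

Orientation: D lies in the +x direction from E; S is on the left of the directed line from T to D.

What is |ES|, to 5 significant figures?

55.578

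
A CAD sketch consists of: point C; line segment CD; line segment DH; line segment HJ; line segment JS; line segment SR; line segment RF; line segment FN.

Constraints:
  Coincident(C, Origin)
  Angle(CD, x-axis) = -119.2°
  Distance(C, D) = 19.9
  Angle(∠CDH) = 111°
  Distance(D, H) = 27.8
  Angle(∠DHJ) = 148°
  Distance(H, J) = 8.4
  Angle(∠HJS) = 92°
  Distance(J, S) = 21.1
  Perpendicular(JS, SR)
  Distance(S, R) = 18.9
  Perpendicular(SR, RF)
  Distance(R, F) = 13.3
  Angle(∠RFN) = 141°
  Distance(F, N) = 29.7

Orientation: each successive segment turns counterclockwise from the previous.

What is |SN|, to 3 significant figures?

36.4

SR is perpendicular to RF, so RF runs at -110°; with |RF| = 13.3, F = (1.02, -27.5). ∠RFN = 141.0° gives FN at -71.2° from the x-axis; with |FN| = 29.7, N = (10.6, -55.6). Then |SN| = |N − S| = 36.4.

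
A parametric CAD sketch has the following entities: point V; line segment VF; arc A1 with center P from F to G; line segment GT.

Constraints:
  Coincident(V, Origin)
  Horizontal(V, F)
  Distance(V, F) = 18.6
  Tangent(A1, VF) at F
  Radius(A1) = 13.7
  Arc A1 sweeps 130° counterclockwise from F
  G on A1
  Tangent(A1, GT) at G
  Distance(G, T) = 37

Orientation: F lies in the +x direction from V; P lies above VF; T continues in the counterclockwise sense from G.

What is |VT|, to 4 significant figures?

51.13

V is at the origin; V and F share the same y with |VF| = 18.6 and F on the +x side, so F = (18.60, 0.000). Tangency of A1 to VF means the radius PF is perpendicular to VF, so P = F + (0, 13.7) = (18.60, 13.70). On A1, F sits at bearing -90° from P; a 130° counterclockwise sweep puts G at bearing 40°, so G = P + 13.7·(cos 40°, sin 40°) = (29.09, 22.51). The tangent condition forces PG to be normal to GT, so GT runs along (−sin 40°, cos 40°); with |GT| = 37.0, T = (5.312, 50.85). Then |VT| = |T − V| = 51.13.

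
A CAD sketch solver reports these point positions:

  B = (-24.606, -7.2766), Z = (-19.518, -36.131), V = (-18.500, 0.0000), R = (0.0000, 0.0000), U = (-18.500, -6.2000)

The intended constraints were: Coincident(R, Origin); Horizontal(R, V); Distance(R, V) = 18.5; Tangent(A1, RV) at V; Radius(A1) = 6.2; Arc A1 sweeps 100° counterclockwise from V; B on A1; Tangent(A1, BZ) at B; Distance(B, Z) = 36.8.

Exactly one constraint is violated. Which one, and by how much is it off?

Distance(B, Z) = 36.8 — off by 7.50.

R = (0.00, 0.00) ✓; R.y = 0.00, V.y = 0.00 ✓; |RV| = 18.50 ✓; ∠(UV, VR) = 90.00° ✓; |UV| = 6.200 ✓; bearing(U→B) − bearing(U→V) = 100.0° ✓; |UB| = 6.200 ✓; ∠(UB, BZ) = 90.00° ✓; |BZ| = 29.30 ✗.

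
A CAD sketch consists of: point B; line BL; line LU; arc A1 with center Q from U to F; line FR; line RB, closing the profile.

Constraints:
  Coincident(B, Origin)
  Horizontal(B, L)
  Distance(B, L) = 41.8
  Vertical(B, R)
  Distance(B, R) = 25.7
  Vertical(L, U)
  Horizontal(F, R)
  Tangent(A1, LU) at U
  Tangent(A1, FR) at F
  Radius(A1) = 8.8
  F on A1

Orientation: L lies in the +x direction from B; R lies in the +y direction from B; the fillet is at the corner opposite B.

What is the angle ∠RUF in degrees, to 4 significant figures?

33.11°

B is at the origin; B and L share the same y with |BL| = 41.8 and L on the +x side, so L = (41.80, 0.000). BR is vertical with |BR| = 25.7 and R on the +y side, so R = (0.000, 25.70). The virtual corner opposite B is at (41.80, 25.70). A1 meets LU tangentially, so QU is at right angles to LU and A1 meets FR tangentially, so QF is at right angles to FR, with radius 8.8, so the center Q sits 8.8 in from both sides at Q = (33.00, 16.90). That places the tangent points at U = (41.80, 16.90) on LU and F = (33.00, 25.70) on FR. Then cos ∠RUF = UR·UF / (|UR||UF|), giving 33.11°.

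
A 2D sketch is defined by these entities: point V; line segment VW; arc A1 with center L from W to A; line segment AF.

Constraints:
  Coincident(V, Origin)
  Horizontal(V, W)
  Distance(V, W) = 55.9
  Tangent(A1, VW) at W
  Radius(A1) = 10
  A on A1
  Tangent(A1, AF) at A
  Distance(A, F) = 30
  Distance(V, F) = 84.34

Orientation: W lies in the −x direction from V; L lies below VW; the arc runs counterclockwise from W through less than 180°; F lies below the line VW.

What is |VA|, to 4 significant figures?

65.22

V is at the origin; VW is horizontal with |VW| = 55.9 and W on the −x side, so W = (-55.90, 0.000). Since A1 is tangent to VW there, LW ⟂ VW, so L = W + (0, -10) = (-55.90, -10.00). Since LA ⟂ AF (tangency), |LF| = √(10.0² + 30.0²) = 31.62 regardless of where A sits on A1. So F lies on both circle(V, 84.34) and circle(L, 31.62); the below-VW intersection is F = (-77.62, -32.98). A is the foot of the tangent from F: A = (-64.97, -5.780).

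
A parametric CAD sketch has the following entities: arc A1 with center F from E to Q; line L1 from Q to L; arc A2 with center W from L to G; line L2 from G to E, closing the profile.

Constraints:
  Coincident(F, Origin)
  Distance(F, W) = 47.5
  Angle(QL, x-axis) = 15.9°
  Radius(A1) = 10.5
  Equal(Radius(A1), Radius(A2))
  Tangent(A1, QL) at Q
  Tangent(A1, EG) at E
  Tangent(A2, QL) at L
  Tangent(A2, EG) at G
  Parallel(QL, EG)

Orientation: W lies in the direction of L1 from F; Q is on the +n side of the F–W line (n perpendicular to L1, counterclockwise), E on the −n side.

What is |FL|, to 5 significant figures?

48.647

The slot axis is L1's direction at 15.9°, so u = (cos 15.9°, sin 15.9°) = (0.96174, 0.27396) and n = (−sin 15.9°, cos 15.9°) = (-0.27396, 0.96174). F is at the origin and W lies 47.5 along u from F, so W = 47.5·u = (45.683, 13.013). Tangency of A1 to both parallel lines with radius 10.5 puts Q and E at F ± 10.5·n: Q = (-2.8766, 10.098), E = (2.8766, -10.098). Equal radii place L and G the same way about W: L = W + 10.5·n = (42.806, 23.111), G = W − 10.5·n = (48.559, 2.9148). Then |FL| = |L − F| = 48.647.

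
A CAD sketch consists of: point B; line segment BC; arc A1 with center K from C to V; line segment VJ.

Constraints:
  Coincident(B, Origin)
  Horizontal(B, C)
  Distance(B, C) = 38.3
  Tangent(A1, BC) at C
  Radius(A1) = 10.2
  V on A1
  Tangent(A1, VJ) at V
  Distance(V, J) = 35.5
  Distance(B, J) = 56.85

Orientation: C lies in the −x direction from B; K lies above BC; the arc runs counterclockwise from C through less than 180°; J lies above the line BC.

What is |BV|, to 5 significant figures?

30.405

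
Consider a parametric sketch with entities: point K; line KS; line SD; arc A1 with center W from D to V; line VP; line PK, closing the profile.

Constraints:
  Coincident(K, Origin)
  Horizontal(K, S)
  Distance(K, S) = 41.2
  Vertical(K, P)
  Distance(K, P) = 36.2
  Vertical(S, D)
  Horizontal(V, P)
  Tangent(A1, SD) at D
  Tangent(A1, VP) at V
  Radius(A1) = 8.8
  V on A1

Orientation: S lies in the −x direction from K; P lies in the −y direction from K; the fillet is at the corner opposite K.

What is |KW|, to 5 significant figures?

42.433

K is at the origin; K and S share the same y with |KS| = 41.2 and S on the −x side, so S = (-41.200, 0.0000). K and P share the same x with |KP| = 36.2 and P on the −y side, so P = (0.0000, -36.200). The virtual corner opposite K is at (-41.200, -36.200). Tangency of A1 to SD means the radius WD is perpendicular to SD and tangency of A1 to VP means the radius WV is perpendicular to VP, with radius 8.8, so the center W sits 8.8 in from both sides at W = (-32.400, -27.400). Then |KW| = |W − K| = 42.433.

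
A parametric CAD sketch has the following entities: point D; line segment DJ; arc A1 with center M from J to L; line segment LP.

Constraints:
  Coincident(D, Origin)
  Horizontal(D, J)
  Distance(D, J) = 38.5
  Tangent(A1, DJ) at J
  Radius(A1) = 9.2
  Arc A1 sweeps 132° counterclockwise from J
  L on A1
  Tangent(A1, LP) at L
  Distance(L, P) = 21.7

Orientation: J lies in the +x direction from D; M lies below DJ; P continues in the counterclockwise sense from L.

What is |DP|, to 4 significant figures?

55.89

D is at the origin; D and J share the same y with |DJ| = 38.5 and J on the +x side, so J = (38.50, 0.000). The tangent condition forces MJ to be normal to DJ, so M = J + (0, -9.2) = (38.50, -9.200). On A1, J sits at bearing 90° from M; a 132° counterclockwise sweep puts L at bearing 222°, so L = M + 9.2·(cos 222°, sin 222°) = (31.66, -15.36). Since A1 is tangent to LP there, ML ⟂ LP, so LP runs along (−sin 222°, cos 222°); with |LP| = 21.7, P = (46.18, -31.48). Then |DP| = |P − D| = 55.89.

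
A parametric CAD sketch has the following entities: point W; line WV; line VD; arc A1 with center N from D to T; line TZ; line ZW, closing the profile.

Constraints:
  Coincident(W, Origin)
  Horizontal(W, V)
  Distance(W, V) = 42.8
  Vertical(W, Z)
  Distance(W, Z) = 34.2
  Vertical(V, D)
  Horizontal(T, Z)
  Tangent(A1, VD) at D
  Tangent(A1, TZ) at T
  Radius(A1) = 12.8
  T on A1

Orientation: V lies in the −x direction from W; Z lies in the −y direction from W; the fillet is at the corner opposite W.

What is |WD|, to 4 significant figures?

47.85

The virtual corner opposite W is at (-42.80, -34.20). A1 meets VD tangentially, so ND is at right angles to VD and A1 meets TZ tangentially, so NT is at right angles to TZ, with radius 12.8, so the center N sits 12.8 in from both sides at N = (-30.00, -21.40). That places the tangent points at D = (-42.80, -21.40) on VD and T = (-30.00, -34.20) on TZ. Then |WD| = |D − W| = 47.85.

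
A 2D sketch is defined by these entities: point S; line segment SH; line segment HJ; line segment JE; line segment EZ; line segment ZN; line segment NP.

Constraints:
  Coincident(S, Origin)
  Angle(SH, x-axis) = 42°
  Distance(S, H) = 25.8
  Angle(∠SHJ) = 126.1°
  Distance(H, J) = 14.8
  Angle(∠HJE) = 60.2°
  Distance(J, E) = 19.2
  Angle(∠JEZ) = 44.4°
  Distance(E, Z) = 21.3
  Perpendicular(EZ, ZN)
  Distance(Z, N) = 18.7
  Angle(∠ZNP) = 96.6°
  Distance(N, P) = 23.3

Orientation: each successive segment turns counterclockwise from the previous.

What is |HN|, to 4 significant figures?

19.96

∠JEZ = 44.4° gives EZ at -8.700° from the x-axis; with |EZ| = 21.3, Z = (23.11, 17.56). EZ ⟂ ZN, so ZN runs at 81.30°; with |ZN| = 18.7, N = (25.94, 36.04). Then |HN| = |N − H| = 19.96.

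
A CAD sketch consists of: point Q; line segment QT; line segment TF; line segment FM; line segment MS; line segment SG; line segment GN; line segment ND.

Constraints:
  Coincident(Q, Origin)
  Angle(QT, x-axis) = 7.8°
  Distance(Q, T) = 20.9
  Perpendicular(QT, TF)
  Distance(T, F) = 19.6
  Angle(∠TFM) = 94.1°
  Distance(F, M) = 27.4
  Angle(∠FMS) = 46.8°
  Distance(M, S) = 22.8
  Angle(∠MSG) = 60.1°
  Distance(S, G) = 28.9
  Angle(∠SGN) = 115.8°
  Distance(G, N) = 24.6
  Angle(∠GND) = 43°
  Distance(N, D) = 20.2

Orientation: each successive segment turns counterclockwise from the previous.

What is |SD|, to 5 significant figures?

25.532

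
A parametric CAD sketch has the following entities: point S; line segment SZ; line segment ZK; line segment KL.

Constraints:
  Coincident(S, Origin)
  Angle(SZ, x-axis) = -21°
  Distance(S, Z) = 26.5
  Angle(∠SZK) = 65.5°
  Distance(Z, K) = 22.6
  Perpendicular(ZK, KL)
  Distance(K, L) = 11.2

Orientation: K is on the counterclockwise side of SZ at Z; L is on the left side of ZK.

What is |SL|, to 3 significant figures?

17.4

S is at the origin; SZ runs at -21.0° with length 26.5, so Z = 26.5·(cos -21.0°, sin -21.0°) = (24.7, -9.50). ∠SZK = 65.5°, so ZK runs at -21.0° + (180° − 65.5°) = 93.5° from the x-axis; with |ZK| = 22.6, K = Z + 22.6·(cos 93.5°, sin 93.5°) = (23.4, 13.1). ZK is perpendicular to KL; with |KL| = 11.2 on the left of ZK, L = K + 11.2·(-0.998, -0.0610) = (12.2, 12.4). Then |SL| = |L − S| = 17.4.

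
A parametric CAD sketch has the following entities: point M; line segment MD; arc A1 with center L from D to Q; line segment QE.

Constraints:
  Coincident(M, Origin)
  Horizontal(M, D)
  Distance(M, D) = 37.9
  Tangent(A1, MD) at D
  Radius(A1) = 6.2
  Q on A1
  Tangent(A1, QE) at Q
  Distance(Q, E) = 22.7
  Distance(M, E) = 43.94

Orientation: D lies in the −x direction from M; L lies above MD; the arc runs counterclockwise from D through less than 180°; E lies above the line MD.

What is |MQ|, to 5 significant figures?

32.370

Checks: |LQ| = 6.200 ✓; ∠(LQ, QE) = 90.00° ✓; |QE| = 22.70 ✓; |ME| = 43.94 ✓.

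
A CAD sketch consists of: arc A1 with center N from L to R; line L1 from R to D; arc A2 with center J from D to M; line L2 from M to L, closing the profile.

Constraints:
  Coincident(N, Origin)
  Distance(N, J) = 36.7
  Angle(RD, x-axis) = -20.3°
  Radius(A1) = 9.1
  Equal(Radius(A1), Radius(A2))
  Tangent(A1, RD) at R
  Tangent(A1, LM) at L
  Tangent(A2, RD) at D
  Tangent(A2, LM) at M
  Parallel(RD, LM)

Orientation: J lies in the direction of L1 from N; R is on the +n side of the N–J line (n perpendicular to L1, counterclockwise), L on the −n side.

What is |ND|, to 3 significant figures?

37.8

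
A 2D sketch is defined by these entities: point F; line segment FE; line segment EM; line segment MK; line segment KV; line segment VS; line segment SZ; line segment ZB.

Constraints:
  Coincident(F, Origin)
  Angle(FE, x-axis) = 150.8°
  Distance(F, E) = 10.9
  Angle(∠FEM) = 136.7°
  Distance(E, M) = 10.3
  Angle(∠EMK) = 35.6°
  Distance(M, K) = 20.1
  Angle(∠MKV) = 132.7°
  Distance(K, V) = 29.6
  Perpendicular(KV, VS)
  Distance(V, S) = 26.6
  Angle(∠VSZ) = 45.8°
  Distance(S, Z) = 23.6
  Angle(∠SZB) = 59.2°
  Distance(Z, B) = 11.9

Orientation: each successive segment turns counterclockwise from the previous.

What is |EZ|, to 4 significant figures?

16.42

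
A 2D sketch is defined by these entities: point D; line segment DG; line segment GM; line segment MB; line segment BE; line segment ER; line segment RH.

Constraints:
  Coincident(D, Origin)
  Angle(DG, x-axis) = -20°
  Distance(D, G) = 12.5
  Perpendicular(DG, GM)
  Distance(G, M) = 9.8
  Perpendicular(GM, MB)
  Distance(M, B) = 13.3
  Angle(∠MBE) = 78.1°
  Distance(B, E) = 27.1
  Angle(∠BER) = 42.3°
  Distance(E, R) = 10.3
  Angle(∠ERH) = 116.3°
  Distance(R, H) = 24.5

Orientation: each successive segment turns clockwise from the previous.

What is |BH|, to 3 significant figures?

3.89

∠BER = 42.3° gives ER at -79.6° from the x-axis; with |ER| = 10.3, R = (12.1, 3.94). ∠ERH = 116.3° gives RH at -143° from the x-axis; with |RH| = 24.5, H = (-7.57, -10.7). Then |BH| = |H − B| = 3.89.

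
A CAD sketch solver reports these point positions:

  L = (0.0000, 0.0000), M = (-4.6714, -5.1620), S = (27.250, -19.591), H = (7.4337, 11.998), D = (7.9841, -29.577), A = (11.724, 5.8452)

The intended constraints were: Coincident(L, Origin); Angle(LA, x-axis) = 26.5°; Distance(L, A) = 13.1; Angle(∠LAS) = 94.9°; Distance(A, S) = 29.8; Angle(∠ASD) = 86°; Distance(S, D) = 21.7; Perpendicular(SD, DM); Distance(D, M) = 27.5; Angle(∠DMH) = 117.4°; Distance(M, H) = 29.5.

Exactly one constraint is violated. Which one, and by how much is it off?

Distance(M, H) = 29.5 — off by 8.50.

L = (0.00, 0.00) ✓; LA at 26.50° ✓; |LA| = 13.10 ✓; ∠LAS = 94.90° ✓; |AS| = 29.80 ✓; ∠ASD = 86.00° ✓; |SD| = 21.70 ✓; ∠(SD, DM) = 90.00° ✓; |DM| = 27.50 ✓; ∠DMH = 117.4° ✓; |MH| = 21.00 ✗.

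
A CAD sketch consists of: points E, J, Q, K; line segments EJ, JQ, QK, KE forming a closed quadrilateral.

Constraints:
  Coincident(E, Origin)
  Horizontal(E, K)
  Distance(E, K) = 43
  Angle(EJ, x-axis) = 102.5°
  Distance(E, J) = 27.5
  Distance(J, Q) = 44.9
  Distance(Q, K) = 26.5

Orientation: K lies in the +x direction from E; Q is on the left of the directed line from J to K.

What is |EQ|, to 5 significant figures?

46.929

E is at the origin; E and K share the same y with |EK| = 43.0 and K in +x, so K = (43.0, 0). EJ runs at 102.5° with |EJ| = 27.5, so J = (-5.9521, 26.848). Q is determined by |JQ| = 44.9 and |QK| = 26.5 together: it lies at the intersection of circle(J, 44.9) and circle(K, 26.5). With |JK| = 55.831, the foot of the radical line on JK is 39.681 from J and the perpendicular offset is √(44.9² − 39.681²) = 21.010. Taking the left-of-JK solution: Q = (38.943, 26.188).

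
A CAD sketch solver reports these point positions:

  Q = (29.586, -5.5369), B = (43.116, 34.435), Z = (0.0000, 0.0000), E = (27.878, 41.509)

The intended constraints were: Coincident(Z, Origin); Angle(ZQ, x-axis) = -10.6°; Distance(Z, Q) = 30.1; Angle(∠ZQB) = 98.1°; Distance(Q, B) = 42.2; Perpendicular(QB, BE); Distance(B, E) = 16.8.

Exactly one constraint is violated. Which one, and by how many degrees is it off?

Perpendicular(QB, BE) — off by 6.20°.

Z = (0.00, 0.00) ✓; ZQ at -10.60° ✓; |ZQ| = 30.10 ✓; ∠ZQB = 98.10° ✓; |QB| = 42.20 ✓; ∠(QB, BE) = 83.80° ✗; |BE| = 16.80 ✓.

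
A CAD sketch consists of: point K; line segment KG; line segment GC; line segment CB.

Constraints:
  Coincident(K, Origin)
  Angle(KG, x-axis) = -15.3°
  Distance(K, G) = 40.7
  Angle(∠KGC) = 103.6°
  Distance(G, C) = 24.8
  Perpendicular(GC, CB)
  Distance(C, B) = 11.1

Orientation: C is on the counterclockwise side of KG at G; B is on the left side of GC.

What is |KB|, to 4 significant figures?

44.62

K is at the origin; KG runs at -15.3° with length 40.7, so G = 40.7·(cos -15.3°, sin -15.3°) = (39.26, -10.74). ∠KGC = 103.6°, so GC runs at -15.3° + (180° − 103.6°) = 61.10° from the x-axis; with |GC| = 24.8, C = G + 24.8·(cos 61.10°, sin 61.10°) = (51.24, 10.97). GC ⟂ CB; with |CB| = 11.1 on the left of GC, B = C + 11.1·(-0.8755, 0.4833) = (41.53, 16.34). Then |KB| = |B − K| = 44.62.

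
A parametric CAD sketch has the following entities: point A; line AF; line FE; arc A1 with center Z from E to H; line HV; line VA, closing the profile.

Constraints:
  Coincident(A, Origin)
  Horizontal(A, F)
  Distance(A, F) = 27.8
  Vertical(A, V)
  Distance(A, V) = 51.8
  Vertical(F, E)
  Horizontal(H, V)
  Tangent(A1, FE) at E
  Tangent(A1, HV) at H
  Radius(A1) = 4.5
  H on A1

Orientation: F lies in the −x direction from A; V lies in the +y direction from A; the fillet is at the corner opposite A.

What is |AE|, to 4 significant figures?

54.86

The virtual corner opposite A is at (-27.80, 51.80). Tangency of A1 to FE means the radius ZE is perpendicular to FE and since A1 is tangent to HV there, ZH ⟂ HV, with radius 4.5, so the center Z sits 4.5 in from both sides at Z = (-23.30, 47.30). That places the tangent points at E = (-27.80, 47.30) on FE and H = (-23.30, 51.80) on HV. Then |AE| = |E − A| = 54.86.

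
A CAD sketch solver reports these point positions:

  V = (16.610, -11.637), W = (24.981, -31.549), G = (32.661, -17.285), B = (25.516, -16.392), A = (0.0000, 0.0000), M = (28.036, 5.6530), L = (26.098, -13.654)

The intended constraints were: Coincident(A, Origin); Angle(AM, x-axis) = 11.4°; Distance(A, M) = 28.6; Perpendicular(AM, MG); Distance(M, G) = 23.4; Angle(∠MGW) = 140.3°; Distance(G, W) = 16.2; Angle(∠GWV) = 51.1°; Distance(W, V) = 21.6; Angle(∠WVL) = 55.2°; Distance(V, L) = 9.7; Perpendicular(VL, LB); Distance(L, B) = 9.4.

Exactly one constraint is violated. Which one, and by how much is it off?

Distance(L, B) = 9.4 — off by 6.60.

A = (0.00, 0.00) ✓; AM at 11.40° ✓; |AM| = 28.60 ✓; ∠(AM, MG) = 90.00° ✓; |MG| = 23.40 ✓; ∠MGW = 140.3° ✓; |GW| = 16.20 ✓; ∠GWV = 51.10° ✓; |WV| = 21.60 ✓; ∠WVL = 55.20° ✓; |VL| = 9.700 ✓; ∠(VL, LB) = 90.00° ✓; |LB| = 2.799 ✗.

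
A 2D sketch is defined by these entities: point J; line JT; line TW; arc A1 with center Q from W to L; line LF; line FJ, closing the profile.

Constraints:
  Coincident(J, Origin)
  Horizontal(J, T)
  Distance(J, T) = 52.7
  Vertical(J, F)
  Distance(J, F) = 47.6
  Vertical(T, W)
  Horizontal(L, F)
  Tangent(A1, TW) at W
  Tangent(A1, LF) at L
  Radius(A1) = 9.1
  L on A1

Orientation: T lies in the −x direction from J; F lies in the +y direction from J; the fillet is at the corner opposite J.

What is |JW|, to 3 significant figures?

65.3

J is at the origin; J and T share the same y with |JT| = 52.7 and T on the −x side, so T = (-52.7, 0.00). J and F share the same x with |JF| = 47.6 and F on the +y side, so F = (0.00, 47.6). The virtual corner opposite J is at (-52.7, 47.6). The tangent condition forces QW to be normal to TW and the tangent condition forces QL to be normal to LF, with radius 9.1, so the center Q sits 9.1 in from both sides at Q = (-43.6, 38.5). That places the tangent points at W = (-52.7, 38.5) on TW and L = (-43.6, 47.6) on LF. Then |JW| = |W − J| = 65.3.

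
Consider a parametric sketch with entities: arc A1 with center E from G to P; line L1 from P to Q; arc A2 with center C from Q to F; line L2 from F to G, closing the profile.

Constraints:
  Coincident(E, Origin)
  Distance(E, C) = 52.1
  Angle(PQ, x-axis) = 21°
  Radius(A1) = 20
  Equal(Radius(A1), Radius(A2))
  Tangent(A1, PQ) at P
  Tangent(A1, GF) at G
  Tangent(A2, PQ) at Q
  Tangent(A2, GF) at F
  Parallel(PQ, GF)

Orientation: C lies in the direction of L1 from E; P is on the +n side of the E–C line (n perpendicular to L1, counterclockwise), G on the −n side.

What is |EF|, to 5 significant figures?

55.807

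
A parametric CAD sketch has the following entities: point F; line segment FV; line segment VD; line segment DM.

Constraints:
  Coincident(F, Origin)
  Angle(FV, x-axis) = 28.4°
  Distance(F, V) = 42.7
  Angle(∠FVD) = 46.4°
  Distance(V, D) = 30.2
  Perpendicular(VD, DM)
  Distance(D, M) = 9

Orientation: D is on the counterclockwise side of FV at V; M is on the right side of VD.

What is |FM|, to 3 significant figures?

39.9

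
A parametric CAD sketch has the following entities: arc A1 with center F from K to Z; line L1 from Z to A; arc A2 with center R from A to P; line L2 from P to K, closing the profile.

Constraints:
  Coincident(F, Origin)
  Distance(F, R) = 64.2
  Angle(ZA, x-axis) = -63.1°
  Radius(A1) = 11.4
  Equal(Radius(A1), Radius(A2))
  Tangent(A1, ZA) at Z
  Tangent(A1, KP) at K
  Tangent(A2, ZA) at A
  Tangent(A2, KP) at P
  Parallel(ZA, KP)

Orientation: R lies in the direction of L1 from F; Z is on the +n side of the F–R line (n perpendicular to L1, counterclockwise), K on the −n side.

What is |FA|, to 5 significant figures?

65.204

Tangency of A1 to both parallel lines with radius 11.4 puts Z and K at F ± 11.4·n: Z = (10.166, 5.1578), K = (-10.166, -5.1578). Equal radii place A and P the same way about R: A = R + 11.4·n = (39.213, -52.096), P = R − 11.4·n = (18.880, -62.411). Then |FA| = |A − F| = 65.204.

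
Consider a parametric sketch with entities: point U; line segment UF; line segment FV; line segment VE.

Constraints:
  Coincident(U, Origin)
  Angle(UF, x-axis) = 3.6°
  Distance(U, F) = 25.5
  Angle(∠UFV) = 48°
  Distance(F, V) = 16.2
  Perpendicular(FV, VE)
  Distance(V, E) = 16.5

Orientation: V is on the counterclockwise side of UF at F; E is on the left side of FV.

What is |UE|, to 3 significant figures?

2.60

∠UFV = 48.0°, so FV runs at 3.6° + (180° − 48.0°) = 136° from the x-axis; with |FV| = 16.2, V = F + 16.2·(cos 136°, sin 136°) = (13.9, 12.9). FV is perpendicular to VE; with |VE| = 16.5 on the left of FV, E = V + 16.5·(-0.700, -0.714) = (2.33, 1.15). Then |UE| = |E − U| = 2.60.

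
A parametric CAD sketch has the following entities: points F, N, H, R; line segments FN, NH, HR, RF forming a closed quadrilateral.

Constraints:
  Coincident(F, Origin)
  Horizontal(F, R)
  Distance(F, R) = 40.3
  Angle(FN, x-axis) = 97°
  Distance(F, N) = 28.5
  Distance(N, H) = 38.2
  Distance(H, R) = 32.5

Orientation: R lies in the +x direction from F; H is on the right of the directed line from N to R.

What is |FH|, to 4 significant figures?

11.80

Checks: F.y = 0.00, R.y = 0.00 ✓; |NH| = 38.20 ✓; |HR| = 32.50 ✓.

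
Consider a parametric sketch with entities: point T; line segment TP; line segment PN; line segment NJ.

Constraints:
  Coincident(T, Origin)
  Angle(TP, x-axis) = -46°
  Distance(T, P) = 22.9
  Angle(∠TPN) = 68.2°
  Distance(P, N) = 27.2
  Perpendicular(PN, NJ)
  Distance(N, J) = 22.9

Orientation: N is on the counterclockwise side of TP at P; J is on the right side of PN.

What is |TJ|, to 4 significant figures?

47.96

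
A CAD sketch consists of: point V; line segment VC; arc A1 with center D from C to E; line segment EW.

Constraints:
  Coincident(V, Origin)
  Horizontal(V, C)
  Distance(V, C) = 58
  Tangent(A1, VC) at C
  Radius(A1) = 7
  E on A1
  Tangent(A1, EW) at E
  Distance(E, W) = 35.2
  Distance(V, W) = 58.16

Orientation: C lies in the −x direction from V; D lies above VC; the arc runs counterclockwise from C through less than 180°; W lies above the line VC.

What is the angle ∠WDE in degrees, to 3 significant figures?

78.8°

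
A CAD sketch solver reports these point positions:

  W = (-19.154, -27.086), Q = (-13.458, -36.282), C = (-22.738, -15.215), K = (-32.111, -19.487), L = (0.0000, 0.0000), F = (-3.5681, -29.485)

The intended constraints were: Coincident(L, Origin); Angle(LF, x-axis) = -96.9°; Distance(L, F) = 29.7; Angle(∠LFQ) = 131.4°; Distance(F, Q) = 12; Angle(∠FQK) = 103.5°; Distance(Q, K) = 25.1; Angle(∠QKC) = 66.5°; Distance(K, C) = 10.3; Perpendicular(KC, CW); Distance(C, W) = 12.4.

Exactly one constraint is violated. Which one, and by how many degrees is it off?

Perpendicular(KC, CW) — off by 7.70°.

L = (0.00, 0.00) ✓; LF at -96.90° ✓; |LF| = 29.70 ✓; ∠LFQ = 131.4° ✓; |FQ| = 12.00 ✓; ∠FQK = 103.5° ✓; |QK| = 25.10 ✓; ∠QKC = 66.50° ✓; |KC| = 10.30 ✓; ∠(KC, CW) = 97.70° ✗; |CW| = 12.40 ✓.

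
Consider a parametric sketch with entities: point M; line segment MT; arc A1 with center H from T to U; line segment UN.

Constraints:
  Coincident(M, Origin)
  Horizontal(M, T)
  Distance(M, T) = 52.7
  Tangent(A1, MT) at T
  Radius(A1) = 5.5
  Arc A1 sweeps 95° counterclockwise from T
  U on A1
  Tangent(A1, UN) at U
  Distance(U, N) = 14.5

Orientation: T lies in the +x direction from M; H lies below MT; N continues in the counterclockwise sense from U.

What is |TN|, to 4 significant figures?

20.85

On A1, T sits at bearing 90° from H; a 95° counterclockwise sweep puts U at bearing 185°, so U = H + 5.5·(cos 185°, sin 185°) = (47.22, -5.979). Since A1 is tangent to UN there, HU ⟂ UN, so UN runs along (−sin 185°, cos 185°); with |UN| = 14.5, N = (48.48, -20.42). Then |TN| = |N − T| = 20.85.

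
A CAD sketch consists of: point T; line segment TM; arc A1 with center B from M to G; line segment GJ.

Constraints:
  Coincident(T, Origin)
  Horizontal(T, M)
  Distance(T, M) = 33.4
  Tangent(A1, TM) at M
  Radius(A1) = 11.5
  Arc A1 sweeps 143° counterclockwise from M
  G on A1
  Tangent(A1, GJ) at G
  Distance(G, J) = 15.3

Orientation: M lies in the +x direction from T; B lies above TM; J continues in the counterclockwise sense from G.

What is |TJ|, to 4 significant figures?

41.03

On A1, M sits at bearing -90° from B; a 143° counterclockwise sweep puts G at bearing 53°, so G = B + 11.5·(cos 53°, sin 53°) = (40.32, 20.68). The tangent condition forces BG to be normal to GJ, so GJ runs along (−sin 53°, cos 53°); with |GJ| = 15.3, J = (28.10, 29.89). Then |TJ| = |J − T| = 41.03.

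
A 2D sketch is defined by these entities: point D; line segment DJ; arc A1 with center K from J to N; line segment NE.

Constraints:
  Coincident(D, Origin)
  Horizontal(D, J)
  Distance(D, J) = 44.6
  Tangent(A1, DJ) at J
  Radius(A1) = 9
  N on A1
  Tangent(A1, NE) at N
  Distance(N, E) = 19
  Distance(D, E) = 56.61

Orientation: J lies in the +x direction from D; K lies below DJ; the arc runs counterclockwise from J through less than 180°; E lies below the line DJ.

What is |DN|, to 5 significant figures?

39.851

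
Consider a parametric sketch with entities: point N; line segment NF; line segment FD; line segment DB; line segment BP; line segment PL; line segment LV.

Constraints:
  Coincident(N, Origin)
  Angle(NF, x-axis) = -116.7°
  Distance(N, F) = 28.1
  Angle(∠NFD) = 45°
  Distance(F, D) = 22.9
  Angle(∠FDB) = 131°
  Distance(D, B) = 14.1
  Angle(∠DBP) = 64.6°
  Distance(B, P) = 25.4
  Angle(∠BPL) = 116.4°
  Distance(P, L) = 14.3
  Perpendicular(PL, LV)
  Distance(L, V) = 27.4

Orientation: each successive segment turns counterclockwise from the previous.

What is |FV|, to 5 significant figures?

21.760

N is at the origin; NF runs at -116.7° with length 28.1, so F = (-12.626, -25.104). ∠NFD = 45.0° gives FD at 18.300° from the x-axis; with |FD| = 22.9, D = (9.1160, -17.913). ∠FDB = 131.0° gives DB at 67.300° from the x-axis; with |DB| = 14.1, B = (14.557, -4.9055). ∠DBP = 64.6° gives BP at -177.30° from the x-axis; with |BP| = 25.4, P = (-10.815, -6.1020). ∠BPL = 116.4° gives PL at -113.70° from the x-axis; with |PL| = 14.3, L = (-16.562, -19.196). PL ⟂ LV, so LV runs at -23.700°; with |LV| = 27.4, V = (8.5268, -30.209). Then |FV| = |V − F| = 21.760.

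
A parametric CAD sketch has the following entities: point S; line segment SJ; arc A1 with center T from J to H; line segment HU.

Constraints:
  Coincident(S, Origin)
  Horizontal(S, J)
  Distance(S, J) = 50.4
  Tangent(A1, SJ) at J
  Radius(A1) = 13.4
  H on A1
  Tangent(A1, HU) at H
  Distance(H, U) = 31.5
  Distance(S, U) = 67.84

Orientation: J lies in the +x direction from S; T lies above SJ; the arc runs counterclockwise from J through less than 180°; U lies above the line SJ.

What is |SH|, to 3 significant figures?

65.3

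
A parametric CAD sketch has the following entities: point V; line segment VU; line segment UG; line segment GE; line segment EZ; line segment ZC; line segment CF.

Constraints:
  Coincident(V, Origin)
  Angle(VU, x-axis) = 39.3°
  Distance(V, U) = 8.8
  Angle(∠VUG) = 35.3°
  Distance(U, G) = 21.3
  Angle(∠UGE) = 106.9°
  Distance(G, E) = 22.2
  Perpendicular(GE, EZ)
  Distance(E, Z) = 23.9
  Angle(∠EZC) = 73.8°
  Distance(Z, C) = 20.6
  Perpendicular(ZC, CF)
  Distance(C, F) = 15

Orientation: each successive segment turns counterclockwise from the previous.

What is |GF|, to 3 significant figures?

7.59

V is at the origin; VU runs at 39.3° with length 8.8, so U = (6.81, 5.57). ∠VUG = 35.3° gives UG at -176° from the x-axis; with |UG| = 21.3, G = (-14.4, 4.09). ∠UGE = 106.9° gives GE at -103° from the x-axis; with |GE| = 22.2, E = (-19.4, -17.6). GE ⟂ EZ, so EZ runs at -12.9°; with |EZ| = 23.9, Z = (3.90, -22.9). ∠EZC = 73.8° gives ZC at 93.3° from the x-axis; with |ZC| = 20.6, C = (2.72, -2.32). ZC is perpendicular to CF, so CF runs at -177°; with |CF| = 15.0, F = (-12.3, -3.19). Then |GF| = |F − G| = 7.59.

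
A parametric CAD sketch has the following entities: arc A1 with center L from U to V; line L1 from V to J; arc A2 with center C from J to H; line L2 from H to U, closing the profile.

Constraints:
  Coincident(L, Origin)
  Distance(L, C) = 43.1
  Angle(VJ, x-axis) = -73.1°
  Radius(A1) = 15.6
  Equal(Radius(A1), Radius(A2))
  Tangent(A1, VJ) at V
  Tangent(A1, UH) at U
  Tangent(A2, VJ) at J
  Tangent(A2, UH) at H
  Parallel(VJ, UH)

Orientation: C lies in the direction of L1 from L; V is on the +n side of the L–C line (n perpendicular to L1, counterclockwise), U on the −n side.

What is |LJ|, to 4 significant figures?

45.84

Tangency of A1 to both parallel lines with radius 15.6 puts V and U at L ± 15.6·n: V = (14.93, 4.535), U = (-14.93, -4.535). Equal radii place J and H the same way about C: J = C + 15.6·n = (27.46, -36.70), H = C − 15.6·n = (-2.397, -45.77). Then |LJ| = |J − L| = 45.84.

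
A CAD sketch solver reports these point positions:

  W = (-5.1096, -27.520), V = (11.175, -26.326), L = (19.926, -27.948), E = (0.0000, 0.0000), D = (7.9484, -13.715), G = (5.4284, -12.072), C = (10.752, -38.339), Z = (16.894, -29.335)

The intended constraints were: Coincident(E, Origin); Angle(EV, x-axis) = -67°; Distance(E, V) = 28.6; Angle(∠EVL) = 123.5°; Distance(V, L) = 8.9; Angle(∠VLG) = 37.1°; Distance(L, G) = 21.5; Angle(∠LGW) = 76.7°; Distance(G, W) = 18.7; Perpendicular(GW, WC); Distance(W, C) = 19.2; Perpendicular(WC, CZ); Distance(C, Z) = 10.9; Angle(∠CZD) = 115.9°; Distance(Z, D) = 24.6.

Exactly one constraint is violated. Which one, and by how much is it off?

Distance(Z, D) = 24.6 — off by 6.60.

E = (0.00, 0.00) ✓; EV at -67.00° ✓; |EV| = 28.60 ✓; ∠EVL = 123.5° ✓; |VL| = 8.900 ✓; ∠VLG = 37.10° ✓; |LG| = 21.50 ✓; ∠LGW = 76.70° ✓; |GW| = 18.70 ✓; ∠(GW, WC) = 90.00° ✓; |WC| = 19.20 ✓; ∠(WC, CZ) = 90.00° ✓; |CZ| = 10.90 ✓; ∠CZD = 115.9° ✓; |ZD| = 18.00 ✗.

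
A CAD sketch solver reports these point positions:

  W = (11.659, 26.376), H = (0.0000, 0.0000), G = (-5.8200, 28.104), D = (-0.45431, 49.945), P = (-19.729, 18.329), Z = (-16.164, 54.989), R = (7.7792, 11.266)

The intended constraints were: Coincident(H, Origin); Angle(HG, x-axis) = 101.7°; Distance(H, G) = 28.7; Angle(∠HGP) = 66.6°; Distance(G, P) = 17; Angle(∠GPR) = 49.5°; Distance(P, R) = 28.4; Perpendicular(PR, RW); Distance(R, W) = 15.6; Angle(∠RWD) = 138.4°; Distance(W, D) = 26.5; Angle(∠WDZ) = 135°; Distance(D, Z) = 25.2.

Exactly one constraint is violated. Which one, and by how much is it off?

Distance(D, Z) = 25.2 — off by 8.70.

H = (0.00, 0.00) ✓; HG at 101.7° ✓; |HG| = 28.70 ✓; ∠HGP = 66.60° ✓; |GP| = 17.00 ✓; ∠GPR = 49.50° ✓; |PR| = 28.40 ✓; ∠(PR, RW) = 90.00° ✓; |RW| = 15.60 ✓; ∠RWD = 138.4° ✓; |WD| = 26.50 ✓; ∠WDZ = 135.0° ✓; |DZ| = 16.50 ✗.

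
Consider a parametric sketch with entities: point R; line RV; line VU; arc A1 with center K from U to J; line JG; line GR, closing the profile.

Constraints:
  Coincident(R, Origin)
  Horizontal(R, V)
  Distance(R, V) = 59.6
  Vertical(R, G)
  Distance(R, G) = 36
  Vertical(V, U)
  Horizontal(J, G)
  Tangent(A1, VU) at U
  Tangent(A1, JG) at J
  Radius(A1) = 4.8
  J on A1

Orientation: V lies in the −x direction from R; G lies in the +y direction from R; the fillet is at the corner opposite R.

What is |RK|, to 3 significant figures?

63.1

R is at the origin; RV is horizontal with |RV| = 59.6 and V on the −x side, so V = (-59.6, 0.00). RG is vertical with |RG| = 36.0 and G on the +y side, so G = (0.00, 36.0). The virtual corner opposite R is at (-59.6, 36.0). A1 meets VU tangentially, so KU is at right angles to VU and A1 meets JG tangentially, so KJ is at right angles to JG, with radius 4.8, so the center K sits 4.8 in from both sides at K = (-54.8, 31.2). Then |RK| = |K − R| = 63.1.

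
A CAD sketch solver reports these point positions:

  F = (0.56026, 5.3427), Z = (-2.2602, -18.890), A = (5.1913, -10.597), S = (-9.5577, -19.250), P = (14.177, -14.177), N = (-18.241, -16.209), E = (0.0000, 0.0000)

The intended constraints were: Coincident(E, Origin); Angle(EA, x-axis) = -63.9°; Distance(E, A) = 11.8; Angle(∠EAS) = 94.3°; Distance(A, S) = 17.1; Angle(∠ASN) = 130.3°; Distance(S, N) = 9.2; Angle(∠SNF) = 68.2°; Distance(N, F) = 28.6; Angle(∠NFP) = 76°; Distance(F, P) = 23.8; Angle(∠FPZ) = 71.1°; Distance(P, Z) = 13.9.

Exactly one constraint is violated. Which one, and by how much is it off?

Distance(P, Z) = 13.9 — off by 3.20.

E = (0.00, 0.00) ✓; EA at -63.90° ✓; |EA| = 11.80 ✓; ∠EAS = 94.30° ✓; |AS| = 17.10 ✓; ∠ASN = 130.3° ✓; |SN| = 9.200 ✓; ∠SNF = 68.20° ✓; |NF| = 28.60 ✓; ∠NFP = 76.00° ✓; |FP| = 23.80 ✓; ∠FPZ = 71.10° ✓; |PZ| = 17.10 ✗.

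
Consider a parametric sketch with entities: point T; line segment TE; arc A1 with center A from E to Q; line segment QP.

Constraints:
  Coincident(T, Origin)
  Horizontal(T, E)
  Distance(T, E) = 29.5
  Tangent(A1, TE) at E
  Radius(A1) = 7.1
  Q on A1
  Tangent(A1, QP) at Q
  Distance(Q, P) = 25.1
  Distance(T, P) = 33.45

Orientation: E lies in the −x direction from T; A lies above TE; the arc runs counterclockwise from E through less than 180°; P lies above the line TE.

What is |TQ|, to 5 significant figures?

23.248

T is at the origin; T and E share the same y with |TE| = 29.5 and E on the −x side, so E = (-29.500, 0.0000). A1 meets TE tangentially, so AE is at right angles to TE, so A = E + (0, 7.1) = (-29.500, 7.1000). Since AQ ⟂ QP (tangency), |AP| = √(7.1² + 25.1²) = 26.085 regardless of where Q sits on A1. So P lies on both circle(T, 33.45) and circle(A, 26.085); the above-TE intersection is P = (-15.961, 29.396). Q is the foot of the tangent from P: Q = (-22.657, 5.2059).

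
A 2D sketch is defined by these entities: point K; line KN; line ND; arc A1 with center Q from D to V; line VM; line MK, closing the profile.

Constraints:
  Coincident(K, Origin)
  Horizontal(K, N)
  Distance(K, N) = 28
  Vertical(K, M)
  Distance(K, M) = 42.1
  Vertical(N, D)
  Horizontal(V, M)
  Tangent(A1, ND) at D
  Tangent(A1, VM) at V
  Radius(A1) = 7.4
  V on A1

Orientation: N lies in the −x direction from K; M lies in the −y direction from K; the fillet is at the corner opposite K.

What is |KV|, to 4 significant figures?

46.87

K is at the origin; K and N share the same y with |KN| = 28.0 and N on the −x side, so N = (-28.00, 0.000). KM is vertical with |KM| = 42.1 and M on the −y side, so M = (0.000, -42.10). The virtual corner opposite K is at (-28.00, -42.10). Since A1 is tangent to ND there, QD ⟂ ND and A1 meets VM tangentially, so QV is at right angles to VM, with radius 7.4, so the center Q sits 7.4 in from both sides at Q = (-20.60, -34.70). That places the tangent points at D = (-28.00, -34.70) on ND and V = (-20.60, -42.10) on VM. Then |KV| = |V − K| = 46.87.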